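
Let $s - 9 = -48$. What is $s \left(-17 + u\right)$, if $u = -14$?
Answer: $1209$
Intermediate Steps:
$s = -39$ ($s = 9 - 48 = -39$)
$s \left(-17 + u\right) = - 39 \left(-17 - 14\right) = \left(-39\right) \left(-31\right) = 1209$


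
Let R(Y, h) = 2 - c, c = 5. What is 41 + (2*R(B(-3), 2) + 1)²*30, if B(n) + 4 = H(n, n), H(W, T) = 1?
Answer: 791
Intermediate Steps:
B(n) = -3 (B(n) = -4 + 1 = -3)
R(Y, h) = -3 (R(Y, h) = 2 - 1*5 = 2 - 5 = -3)
41 + (2*R(B(-3), 2) + 1)²*30 = 41 + (2*(-3) + 1)²*30 = 41 + (-6 + 1)²*30 = 41 + (-5)²*30 = 41 + 25*30 = 41 + 750 = 791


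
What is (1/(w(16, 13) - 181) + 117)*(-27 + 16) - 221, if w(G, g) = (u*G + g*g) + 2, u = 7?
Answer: -153827/102 ≈ -1508.1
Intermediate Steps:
w(G, g) = 2 + g² + 7*G (w(G, g) = (7*G + g*g) + 2 = (7*G + g²) + 2 = (g² + 7*G) + 2 = 2 + g² + 7*G)
(1/(w(16, 13) - 181) + 117)*(-27 + 16) - 221 = (1/((2 + 13² + 7*16) - 181) + 117)*(-27 + 16) - 221 = (1/((2 + 169 + 112) - 181) + 117)*(-11) - 221 = (1/(283 - 181) + 117)*(-11) - 221 = (1/102 + 117)*(-11) - 221 = (11935/102)*(-11) - 221 = -131285/102 - 221 = -153827/102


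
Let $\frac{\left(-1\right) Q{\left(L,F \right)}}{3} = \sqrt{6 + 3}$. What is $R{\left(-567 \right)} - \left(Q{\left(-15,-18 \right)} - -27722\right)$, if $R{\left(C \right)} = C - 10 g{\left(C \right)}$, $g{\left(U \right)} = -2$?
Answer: $-28260$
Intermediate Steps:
$Q{\left(L,F \right)} = -9$ ($Q{\left(L,F \right)} = - 3 \sqrt{6 + 3} = - 3 \sqrt{9} = \left(-3\right) 3 = -9$)
$R{\left(C \right)} = 20 + C$ ($R{\left(C \right)} = C - -20 = C + 20 = 20 + C$)
$R{\left(-567 \right)} - \left(Q{\left(-15,-18 \right)} - -27722\right) = \left(20 - 567\right) - \left(-9 - -27722\right) = -547 - \left(-9 + 27722\right) = -547 - 27713 = -28260$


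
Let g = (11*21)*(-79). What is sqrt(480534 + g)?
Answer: 3*sqrt(51365) ≈ 679.92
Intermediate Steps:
g = -18249 (g = 231*(-79) = -18249)
sqrt(480534 + g) = sqrt(480534 - 18249) = sqrt(462285) = 3*sqrt(51365)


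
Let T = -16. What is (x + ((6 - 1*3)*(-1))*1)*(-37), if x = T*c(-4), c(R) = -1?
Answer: -481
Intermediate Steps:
x = 16 (x = -16*(-1) = 16)
(x + ((6 - 1*3)*(-1))*1)*(-37) = (16 + ((6 - 1*3)*(-1))*1)*(-37) = (16 + ((6 - 3)*(-1))*1)*(-37) = (16 + (3*(-1))*1)*(-37) = (16 - 3*1)*(-37) = (16 - 3)*(-37) = 13*(-37) = -481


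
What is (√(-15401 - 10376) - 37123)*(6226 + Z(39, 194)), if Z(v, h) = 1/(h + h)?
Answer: -89677622747/388 + 2415689*I*√25777/388 ≈ -2.3113e+8 + 9.996e+5*I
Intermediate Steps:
Z(v, h) = 1/(2*h)
(√(-15401 - 10376) - 37123)*(6226 + Z(39, 194)) = (√(-15401 - 10376) - 37123)*(6226 + (½)/194) = (√(-25777) - 37123)*(6226 + (½)*(1/194)) = (I*√25777 - 37123)*(6226 + 1/388) = (-37123 + I*√25777)*(2415689/388) = -89677622747/388 + 2415689*I*√25777/388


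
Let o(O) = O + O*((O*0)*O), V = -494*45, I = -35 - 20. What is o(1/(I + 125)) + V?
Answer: -1556099/70 ≈ -22230.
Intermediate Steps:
I = -55
V = -22230
o(O) = O (o(O) = O + O*(0*O) = O + O*0 = O + 0 = O)
o(1/(I + 125)) + V = 1/(-55 + 125) - 22230 = 1/70 - 22230 = -1556099/70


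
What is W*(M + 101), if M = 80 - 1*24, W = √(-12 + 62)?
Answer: 785*√2 ≈ 1110.2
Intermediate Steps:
W = 5*√2 (W = √50 = 5*√2 ≈ 7.0711)
M = 56 (M = 80 - 24 = 56)
W*(M + 101) = (5*√2)*(56 + 101) = (5*√2)*157 = 785*√2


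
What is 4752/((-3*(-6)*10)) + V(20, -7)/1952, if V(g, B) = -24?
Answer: 32193/1220 ≈ 26.388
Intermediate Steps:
4752/((-3*(-6)*10)) + V(20, -7)/1952 = 4752/((-3*(-6)*10)) - 24/1952 = 4752/((18*10)) - 24*1/1952 = 4752/180 - 3/244 = 4752*(1/180) - 3/244 = 132/5 - 3/244 = 32193/1220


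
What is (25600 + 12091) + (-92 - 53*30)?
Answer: 36009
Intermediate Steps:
(25600 + 12091) + (-92 - 53*30) = 37691 + (-92 - 1590) = 37691 - 1682 = 36009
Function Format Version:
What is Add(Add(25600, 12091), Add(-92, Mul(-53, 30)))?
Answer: 36009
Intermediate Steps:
Add(Add(25600, 12091), Add(-92, Mul(-53, 30))) = Add(37691, Add(-92, -1590)) = Add(37691, -1682) = 36009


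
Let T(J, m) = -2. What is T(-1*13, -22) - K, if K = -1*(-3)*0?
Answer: -2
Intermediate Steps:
K = 0 (K = 3*0 = 0)
T(-1*13, -22) - K = -2 - 1*0 = -2 + 0 = -2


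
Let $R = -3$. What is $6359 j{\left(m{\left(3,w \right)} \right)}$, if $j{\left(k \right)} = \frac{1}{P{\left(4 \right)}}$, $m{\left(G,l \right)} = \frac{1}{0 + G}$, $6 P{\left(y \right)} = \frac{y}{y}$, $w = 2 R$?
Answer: $38154$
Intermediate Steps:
$w = -6$ ($w = 2 \left(-3\right) = -6$)
$P{\left(y \right)} = \frac{1}{6}$ ($P{\left(y \right)} = \frac{y \frac{1}{y}}{6} = \frac{1}{6} \cdot 1 = \frac{1}{6}$)
$m{\left(G,l \right)} = \frac{1}{G}$
$j{\left(k \right)} = 6$ ($j{\left(k \right)} = \frac{1}{\frac{1}{6}} = 6$)
$6359 j{\left(m{\left(3,w \right)} \right)} = 6359 \cdot 6 = 38154$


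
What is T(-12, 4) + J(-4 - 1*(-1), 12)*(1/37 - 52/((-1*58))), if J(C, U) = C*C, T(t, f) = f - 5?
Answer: 7846/1073 ≈ 7.3122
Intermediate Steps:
T(t, f) = -5 + f
J(C, U) = C²
T(-12, 4) + J(-4 - 1*(-1), 12)*(1/37 - 52/((-1*58))) = (-5 + 4) + (-4 - 1*(-1))²*(1/37 - 52/((-1*58))) = -1 + (-4 + 1)²*(1*(1/37) - 52/(-58)) = -1 + (-3)²*(1/37 - 52*(-1/58)) = -1 + 9*(1/37 + 26/29) = -1 + 9*(991/1073) = -1 + 8919/1073 = 7846/1073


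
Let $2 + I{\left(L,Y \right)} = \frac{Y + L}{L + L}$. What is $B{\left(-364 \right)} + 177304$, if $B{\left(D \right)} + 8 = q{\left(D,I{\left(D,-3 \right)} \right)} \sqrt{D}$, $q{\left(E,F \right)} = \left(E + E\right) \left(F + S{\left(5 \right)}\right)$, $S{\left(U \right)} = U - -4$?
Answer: $177296 - 10926 i \sqrt{91} \approx 1.773 \cdot 10^{5} - 1.0423 \cdot 10^{5} i$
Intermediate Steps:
$S{\left(U \right)} = 4 + U$ ($S{\left(U \right)} = U + 4 = 4 + U$)
$I{\left(L,Y \right)} = -2 + \frac{L + Y}{2 L}$ ($I{\left(L,Y \right)} = -2 + \frac{Y + L}{L + L} = -2 + \frac{L + Y}{2 L}$)
$q{\left(E,F \right)} = 2 E \left(9 + F\right)$ ($q{\left(E,F \right)} = \left(E + E\right) \left(F + \left(4 + 5\right)\right) = 2 E \left(F + 9\right) = 2 E \left(9 + F\right)$)
$B{\left(D \right)} = -8 + 2 D^{\frac{3}{2}} \left(9 + \frac{-3 - 3 D}{2 D}\right)$ ($B{\left(D \right)} = -8 + 2 D \left(9 + \frac{-3 - 3 D}{2 D}\right) \sqrt{D} = -8 + 2 D^{\frac{3}{2}} \left(9 + \frac{-3 - 3 D}{2 D}\right)$)
$B{\left(-364 \right)} + 177304 = \left(-8 + \sqrt{-364} \left(-3 + 15 \left(-364\right)\right)\right) + 177304 = \left(-8 + 2 i \sqrt{91} \left(-3 - 5460\right)\right) + 177304 = \left(-8 + 2 i \sqrt{91} \left(-5463\right)\right) + 177304 = \left(-8 - 10926 i \sqrt{91}\right) + 177304 = 177296 - 10926 i \sqrt{91}$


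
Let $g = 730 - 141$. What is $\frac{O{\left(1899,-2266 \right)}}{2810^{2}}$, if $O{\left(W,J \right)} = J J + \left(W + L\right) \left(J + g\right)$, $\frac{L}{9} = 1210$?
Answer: $- \frac{16312397}{7896100} \approx -2.0659$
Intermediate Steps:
$L = 10890$ ($L = 9 \cdot 1210 = 10890$)
$g = 589$
$O{\left(W,J \right)} = J^{2} + \left(589 + J\right) \left(10890 + W\right)$ ($O{\left(W,J \right)} = J J + \left(W + 10890\right) \left(J + 589\right) = J^{2} + \left(10890 + W\right) \left(589 + J\right) = J^{2} + \left(589 + J\right) \left(10890 + W\right)$)
$\frac{O{\left(1899,-2266 \right)}}{2810^{2}} = \frac{6414210 + \left(-2266\right)^{2} + 589 \cdot 1899 + 10890 \left(-2266\right) - 4303134}{2810^{2}} = \frac{6414210 + 5134756 + 1118511 - 24676740 - 4303134}{7896100} = \left(-16312397\right) \frac{1}{7896100} = - \frac{16312397}{7896100}$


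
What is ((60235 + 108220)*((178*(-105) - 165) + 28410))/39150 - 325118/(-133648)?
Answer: 717102939703/17441064 ≈ 41116.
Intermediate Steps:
((60235 + 108220)*((178*(-105) - 165) + 28410))/39150 - 325118/(-133648) = (168455*((-18690 - 165) + 28410))*(1/39150) - 325118*(-1/133648) = (168455*(-18855 + 28410))*(1/39150) + 162559/66824 = (168455*9555)*(1/39150) + 162559/66824 = 1609587525*(1/39150) + 162559/66824 = 21461167/522 + 162559/66824 = 717102939703/17441064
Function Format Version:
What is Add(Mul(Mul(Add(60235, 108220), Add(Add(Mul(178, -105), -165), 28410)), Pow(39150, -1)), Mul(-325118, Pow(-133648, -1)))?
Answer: Rational(717102939703, 17441064) ≈ 41116.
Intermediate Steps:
Add(Mul(Mul(Add(60235, 108220), Add(Add(Mul(178, -105), -165), 28410)), Pow(39150, -1)), Mul(-325118, Pow(-133648, -1))) = Add(Mul(Mul(168455, Add(Add(-18690, -165), 28410)), Rational(1, 39150)), Mul(-325118, Rational(-1, 133648))) = Add(Mul(Mul(168455, Add(-18855, 28410)), Rational(1, 39150)), Rational(162559, 66824)) = Add(Mul(Mul(168455, 9555), Rational(1, 39150)), Rational(162559, 66824)) = Add(Mul(1609587525, Rational(1, 39150)), Rational(162559, 66824)) = Add(Rational(21461167, 522), Rational(162559, 66824)) = Rational(717102939703, 17441064)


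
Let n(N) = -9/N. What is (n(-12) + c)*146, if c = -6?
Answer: -1533/2 ≈ -766.50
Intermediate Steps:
(n(-12) + c)*146 = (-9/(-12) - 6)*146 = (-9*(-1/12) - 6)*146 = (¾ - 6)*146 = -21/4*146 = -1533/2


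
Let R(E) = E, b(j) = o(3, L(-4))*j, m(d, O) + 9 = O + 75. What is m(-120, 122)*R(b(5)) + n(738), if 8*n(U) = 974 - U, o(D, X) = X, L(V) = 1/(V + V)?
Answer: -88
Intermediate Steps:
L(V) = 1/(2*V)
m(d, O) = 66 + O (m(d, O) = -9 + (O + 75) = -9 + (75 + O) = 66 + O)
b(j) = -j/8 (b(j) = ((1/2)/(-4))*j = ((1/2)*(-1/4))*j = -j/8)
n(U) = 487/4 - U/8 (n(U) = (974 - U)/8 = 487/4 - U/8)
m(-120, 122)*R(b(5)) + n(738) = (66 + 122)*(-1/8*5) + (487/4 - 1/8*738) = 188*(-5/8) + (487/4 - 369/4) = -235/2 + 59/2 = -88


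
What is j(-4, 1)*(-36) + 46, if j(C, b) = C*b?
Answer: 190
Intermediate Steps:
j(-4, 1)*(-36) + 46 = -4*1*(-36) + 46 = -4*(-36) + 46 = 144 + 46 = 190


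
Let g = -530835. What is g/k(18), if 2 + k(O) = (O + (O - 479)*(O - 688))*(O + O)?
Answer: -530835/11119966 ≈ -0.047737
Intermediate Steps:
k(O) = -2 + 2*O*(O + (-688 + O)*(-479 + O)) (k(O) = -2 + (O + (O - 479)*(O - 688))*(O + O) = -2 + (O + (-479 + O)*(-688 + O))*(2*O) = -2 + (O + (-688 + O)*(-479 + O))*(2*O) = -2 + 2*O*(O + (-688 + O)*(-479 + O)))
g/k(18) = -530835/(-2 - 2332*18² + 2*18³ + 659104*18) = -530835/(-2 - 2332*324 + 2*5832 + 11863872) = -530835/(-2 - 755568 + 11664 + 11863872) = -530835/11119966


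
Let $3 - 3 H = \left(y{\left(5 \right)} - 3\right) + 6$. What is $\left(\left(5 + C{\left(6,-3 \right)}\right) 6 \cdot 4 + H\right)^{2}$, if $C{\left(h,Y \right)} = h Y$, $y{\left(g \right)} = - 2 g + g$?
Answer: $\frac{866761}{9} \approx 96307.0$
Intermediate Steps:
$y{\left(g \right)} = - g$
$C{\left(h,Y \right)} = Y h$
$H = \frac{5}{3}$ ($H = 1 - \frac{\left(\left(-1\right) 5 - 3\right) + 6}{3} = 1 - \frac{\left(-5 - 3\right) + 6}{3} = 1 - \frac{-8 + 6}{3} = 1 - - \frac{2}{3} = 1 + \frac{2}{3} = \frac{5}{3} \approx 1.6667$)
$\left(\left(5 + C{\left(6,-3 \right)}\right) 6 \cdot 4 + H\right)^{2} = \left(\left(5 - 18\right) 6 \cdot 4 + \frac{5}{3}\right)^{2} = \left(\left(-13\right) 6 \cdot 4 + \frac{5}{3}\right)^{2} = \left(\left(-78\right) 4 + \frac{5}{3}\right)^{2} = \left(-312 + \frac{5}{3}\right)^{2} = \left(- \frac{931}{3}\right)^{2} = \frac{866761}{9}$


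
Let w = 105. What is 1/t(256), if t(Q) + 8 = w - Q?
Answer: -1/159 ≈ -0.0062893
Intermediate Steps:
t(Q) = 97 - Q (t(Q) = -8 + (105 - Q) = 97 - Q)
1/t(256) = 1/(97 - 1*256) = 1/(97 - 256) = 1/(-159) = -1/159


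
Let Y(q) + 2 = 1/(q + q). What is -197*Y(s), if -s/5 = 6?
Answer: 23837/60 ≈ 397.28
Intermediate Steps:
s = -30 (s = -5*6 = -30)
Y(q) = -2 + 1/(2*q) (Y(q) = -2 + 1/(q + q) = -2 + 1/(2*q))
-197*Y(s) = -197*(-2 + (½)/(-30)) = -197*(-2 + (½)*(-1/30)) = -197*(-2 - 1/60) = -197*(-121/60) = 23837/60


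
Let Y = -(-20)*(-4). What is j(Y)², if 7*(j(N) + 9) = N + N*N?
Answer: 39150049/49 ≈ 7.9898e+5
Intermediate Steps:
Y = -80 (Y = -5*16 = -80)
j(N) = -9 + N/7 + N²/7 (j(N) = -9 + (N + N*N)/7 = -9 + (N + N²)/7 = -9 + (N/7 + N²/7) = -9 + N/7 + N²/7)
j(Y)² = (-9 + (⅐)*(-80) + (⅐)*(-80)²)² = (-9 - 80/7 + (⅐)*6400)² = (-9 - 80/7 + 6400/7)² = (6257/7)² = 39150049/49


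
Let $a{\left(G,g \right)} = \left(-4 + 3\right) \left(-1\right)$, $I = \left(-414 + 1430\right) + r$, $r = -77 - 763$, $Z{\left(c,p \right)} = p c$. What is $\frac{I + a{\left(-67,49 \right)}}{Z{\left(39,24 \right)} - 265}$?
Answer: $\frac{177}{671} \approx 0.26379$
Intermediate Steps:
$Z{\left(c,p \right)} = c p$
$r = -840$ ($r = -77 - 763 = -840$)
$I = 176$ ($I = \left(-414 + 1430\right) - 840 = 1016 - 840 = 176$)
$a{\left(G,g \right)} = 1$ ($a{\left(G,g \right)} = \left(-1\right) \left(-1\right) = 1$)
$\frac{I + a{\left(-67,49 \right)}}{Z{\left(39,24 \right)} - 265} = \frac{176 + 1}{39 \cdot 24 - 265} = \frac{177}{936 - 265} = \frac{177}{671}$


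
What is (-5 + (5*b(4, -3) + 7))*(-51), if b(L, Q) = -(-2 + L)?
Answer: 408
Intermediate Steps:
b(L, Q) = 2 - L
(-5 + (5*b(4, -3) + 7))*(-51) = (-5 + (5*(2 - 1*4) + 7))*(-51) = (-5 + (5*(2 - 4) + 7))*(-51) = (-5 + (5*(-2) + 7))*(-51) = (-5 + (-10 + 7))*(-51) = (-5 - 3)*(-51) = -8*(-51) = 408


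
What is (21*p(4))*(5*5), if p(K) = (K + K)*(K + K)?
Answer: 33600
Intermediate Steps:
p(K) = 4*K² (p(K) = (2*K)*(2*K) = 4*K²)
(21*p(4))*(5*5) = (21*(4*4²))*(5*5) = (21*(4*16))*25 = (21*64)*25 = 1344*25 = 33600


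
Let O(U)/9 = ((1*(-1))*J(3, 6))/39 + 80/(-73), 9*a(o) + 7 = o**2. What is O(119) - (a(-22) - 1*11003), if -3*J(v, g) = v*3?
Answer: 10382847/949 ≈ 10941.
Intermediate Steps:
a(o) = -7/9 + o**2/9
J(v, g) = -v (J(v, g) = -v*3/3 = -v)
O(U) = -8703/949 (O(U) = 9*(((1*(-1))*(-1*3))/39 + 80/(-73)) = 9*(-1*(-3)*(1/39) + 80*(-1/73)) = 9*(3*(1/39) - 80/73) = 9*(1/13 - 80/73) = 9*(-967/949) = -8703/949)
O(119) - (a(-22) - 1*11003) = -8703/949 - ((-7/9 + (1/9)*(-22)**2) - 1*11003) = -8703/949 - ((-7/9 + (1/9)*484) - 11003) = -8703/949 - ((-7/9 + 484/9) - 11003) = -8703/949 - (53 - 11003) = -8703/949 - 1*(-10950) = -8703/949 + 10950 = 10382847/949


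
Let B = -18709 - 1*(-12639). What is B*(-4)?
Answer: 24280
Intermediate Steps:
B = -6070 (B = -18709 + 12639 = -6070)
B*(-4) = -6070*(-4) = 24280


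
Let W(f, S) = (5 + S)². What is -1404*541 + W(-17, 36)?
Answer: -757883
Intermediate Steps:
-1404*541 + W(-17, 36) = -1404*541 + (5 + 36)² = -759564 + 41² = -759564 + 1681 = -757883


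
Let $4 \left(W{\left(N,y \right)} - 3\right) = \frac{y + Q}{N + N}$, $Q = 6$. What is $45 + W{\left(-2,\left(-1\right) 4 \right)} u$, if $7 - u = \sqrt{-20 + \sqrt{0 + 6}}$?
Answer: $\frac{521}{8} - \frac{23 \sqrt{-20 + \sqrt{6}}}{8} \approx 65.125 - 12.044 i$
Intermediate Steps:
$W{\left(N,y \right)} = 3 + \frac{6 + y}{8 N}$ ($W{\left(N,y \right)} = 3 + \frac{\left(y + 6\right) \frac{1}{N + N}}{4} = 3 + \frac{\left(6 + y\right) \frac{1}{2 N}}{4} = 3 + \frac{\frac{1}{2} \frac{1}{N} \left(6 + y\right)}{4} = 3 + \frac{6 + y}{8 N}$)
$u = 7 - \sqrt{-20 + \sqrt{6}}$ ($u = 7 - \sqrt{-20 + \sqrt{0 + 6}} = 7 - \sqrt{-20 + \sqrt{6}} \approx 7.0 - 4.1893 i$)
$45 + W{\left(-2,\left(-1\right) 4 \right)} u = 45 + \frac{6 - 4 + 24 \left(-2\right)}{8 \left(-2\right)} \left(7 - \sqrt{-20 + \sqrt{6}}\right) = 45 + \frac{1}{8} \left(- \frac{1}{2}\right) \left(6 - 4 - 48\right) \left(7 - \sqrt{-20 + \sqrt{6}}\right) = 45 + \frac{1}{8} \left(- \frac{1}{2}\right) \left(-46\right) \left(7 - \sqrt{-20 + \sqrt{6}}\right) = 45 + \frac{23 \left(7 - \sqrt{-20 + \sqrt{6}}\right)}{8} = 45 + \left(\frac{161}{8} - \frac{23 \sqrt{-20 + \sqrt{6}}}{8}\right) = \frac{521}{8} - \frac{23 \sqrt{-20 + \sqrt{6}}}{8}$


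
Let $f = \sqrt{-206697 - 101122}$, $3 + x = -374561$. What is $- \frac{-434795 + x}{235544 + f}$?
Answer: $\frac{190639656296}{55481283755} - \frac{809359 i \sqrt{307819}}{55481283755} \approx 3.4361 - 0.0080936 i$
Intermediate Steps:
$x = -374564$ ($x = -3 - 374561 = -374564$)
$f = i \sqrt{307819}$ ($f = \sqrt{-307819} = i \sqrt{307819} \approx 554.81 i$)
$- \frac{-434795 + x}{235544 + f} = - \frac{-434795 - 374564}{235544 + i \sqrt{307819}} = - \frac{-809359}{235544 + i \sqrt{307819}} = \frac{809359}{235544 + i \sqrt{307819}}$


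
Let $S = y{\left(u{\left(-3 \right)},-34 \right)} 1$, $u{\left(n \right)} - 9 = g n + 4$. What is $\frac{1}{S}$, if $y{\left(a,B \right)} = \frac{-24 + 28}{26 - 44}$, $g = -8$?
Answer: $- \frac{9}{2} \approx -4.5$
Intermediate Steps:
$u{\left(n \right)} = 13 - 8 n$ ($u{\left(n \right)} = 9 - \left(-4 + 8 n\right) = 13 - 8 n$)
$y{\left(a,B \right)} = - \frac{2}{9}$ ($y{\left(a,B \right)} = \frac{4}{-18} = 4 \left(- \frac{1}{18}\right) = - \frac{2}{9}$)
$S = - \frac{2}{9}$ ($S = \left(- \frac{2}{9}\right) 1 = - \frac{2}{9} \approx -0.22222$)
$\frac{1}{S} = \frac{1}{- \frac{2}{9}} = - \frac{9}{2}$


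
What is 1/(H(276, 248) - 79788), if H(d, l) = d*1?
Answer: -1/79512 ≈ -1.2577e-5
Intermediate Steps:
H(d, l) = d
1/(H(276, 248) - 79788) = 1/(276 - 79788) = 1/(-79512) = -1/79512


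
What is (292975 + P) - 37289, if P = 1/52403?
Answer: 13398713459/52403 ≈ 2.5569e+5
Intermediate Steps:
P = 1/52403 ≈ 1.9083e-5
(292975 + P) - 37289 = (292975 + 1/52403) - 37289 = 15352768926/52403 - 37289 = 13398713459/52403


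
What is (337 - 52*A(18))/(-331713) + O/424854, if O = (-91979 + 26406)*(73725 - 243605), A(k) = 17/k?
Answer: 1847565260516687/70464797451 ≈ 26220.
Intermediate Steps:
O = 11139541240 (O = -65573*(-169880) = 11139541240)
(337 - 52*A(18))/(-331713) + O/424854 = (337 - 884/18)/(-331713) + 11139541240/424854 = (337 - 884/18)*(-1/331713) + 11139541240*(1/424854) = (337 - 52*17/18)*(-1/331713) + 5569770620/212427 = (337 - 442/9)*(-1/331713) + 5569770620/212427 = (2591/9)*(-1/331713) + 5569770620/212427 = -2591/2985417 + 5569770620/212427 = 1847565260516687/70464797451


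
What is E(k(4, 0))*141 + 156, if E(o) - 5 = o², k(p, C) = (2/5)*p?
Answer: 30549/25 ≈ 1222.0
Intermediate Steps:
k(p, C) = 2*p/5 (k(p, C) = (2*(⅕))*p = 2*p/5)
E(o) = 5 + o²
E(k(4, 0))*141 + 156 = (5 + ((⅖)*4)²)*141 + 156 = (5 + (8/5)²)*141 + 156 = (5 + 64/25)*141 + 156 = (189/25)*141 + 156 = 26649/25 + 156 = 30549/25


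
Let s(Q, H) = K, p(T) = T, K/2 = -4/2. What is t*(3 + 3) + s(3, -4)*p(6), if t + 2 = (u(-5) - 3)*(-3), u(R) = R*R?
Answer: -432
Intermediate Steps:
u(R) = R²
K = -4 (K = 2*(-4/2) = 2*(-4*½) = 2*(-2) = -4)
s(Q, H) = -4
t = -68 (t = -2 + ((-5)² - 3)*(-3) = -2 + (25 - 3)*(-3) = -2 + 22*(-3) = -2 - 66 = -68)
t*(3 + 3) + s(3, -4)*p(6) = -68*(3 + 3) - 4*6 = -68*6 - 24 = -408 - 24 = -432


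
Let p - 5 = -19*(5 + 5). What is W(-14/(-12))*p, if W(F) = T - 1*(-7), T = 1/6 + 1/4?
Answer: -16465/12 ≈ -1372.1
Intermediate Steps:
T = 5/12 (T = 1*(⅙) + 1*(¼) = ⅙ + ¼ = 5/12 ≈ 0.41667)
p = -185 (p = 5 - 19*(5 + 5) = 5 - 19*10 = 5 - 190 = -185)
W(F) = 89/12 (W(F) = 5/12 - 1*(-7) = 5/12 + 7 = 89/12)
W(-14/(-12))*p = (89/12)*(-185) = -16465/12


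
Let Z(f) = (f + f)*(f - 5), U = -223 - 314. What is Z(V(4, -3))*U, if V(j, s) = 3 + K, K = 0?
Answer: 6444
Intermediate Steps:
U = -537
V(j, s) = 3 (V(j, s) = 3 + 0 = 3)
Z(f) = 2*f*(-5 + f) (Z(f) = (2*f)*(-5 + f) = 2*f*(-5 + f))
Z(V(4, -3))*U = (2*3*(-5 + 3))*(-537) = (2*3*(-2))*(-537) = -12*(-537) = 6444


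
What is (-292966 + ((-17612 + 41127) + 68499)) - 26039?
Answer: -226991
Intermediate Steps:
(-292966 + ((-17612 + 41127) + 68499)) - 26039 = (-292966 + (23515 + 68499)) - 26039 = (-292966 + 92014) - 26039 = -200952 - 26039 = -226991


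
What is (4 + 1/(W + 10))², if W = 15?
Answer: 10201/625 ≈ 16.322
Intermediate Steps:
(4 + 1/(W + 10))² = (4 + 1/(15 + 10))² = (4 + 1/25)² = (101/25)² = 10201/625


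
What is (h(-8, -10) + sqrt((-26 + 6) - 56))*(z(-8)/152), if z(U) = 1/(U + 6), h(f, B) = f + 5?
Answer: 3/304 - I*sqrt(19)/152 ≈ 0.0098684 - 0.028677*I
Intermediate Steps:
h(f, B) = 5 + f
z(U) = 1/(6 + U)
(h(-8, -10) + sqrt((-26 + 6) - 56))*(z(-8)/152) = ((5 - 8) + sqrt((-26 + 6) - 56))*(1/((6 - 8)*152)) = (-3 + sqrt(-20 - 56))*((1/152)/(-2)) = (-3 + sqrt(-76))*(-1/2*1/152) = (-3 + 2*I*sqrt(19))*(-1/304) = 3/304 - I*sqrt(19)/152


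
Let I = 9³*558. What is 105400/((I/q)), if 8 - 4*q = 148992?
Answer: -63318200/6561 ≈ -9650.7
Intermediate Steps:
q = -37246 (q = 2 - ¼*148992 = 2 - 37248 = -37246)
I = 406782 (I = 729*558 = 406782)
105400/((I/q)) = 105400/((406782/(-37246))) = 105400/((406782*(-1/37246))) = 105400/(-203391/18623) = 105400*(-18623/203391) = -63318200/6561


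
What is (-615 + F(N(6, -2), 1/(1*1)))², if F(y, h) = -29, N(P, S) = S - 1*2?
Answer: 414736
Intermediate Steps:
N(P, S) = -2 + S (N(P, S) = S - 2 = -2 + S)
(-615 + F(N(6, -2), 1/(1*1)))² = (-615 - 29)² = (-644)² = 414736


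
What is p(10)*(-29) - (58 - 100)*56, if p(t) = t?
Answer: 2062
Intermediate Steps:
p(10)*(-29) - (58 - 100)*56 = 10*(-29) - (58 - 100)*56 = -290 - (-42)*56 = -290 - 1*(-2352) = -290 + 2352 = 2062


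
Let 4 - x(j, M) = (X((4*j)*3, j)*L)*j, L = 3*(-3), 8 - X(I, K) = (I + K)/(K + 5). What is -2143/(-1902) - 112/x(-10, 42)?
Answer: 58343/55158 ≈ 1.0577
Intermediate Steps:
X(I, K) = 8 - (I + K)/(5 + K) (X(I, K) = 8 - (I + K)/(K + 5) = 8 - (I + K)/(5 + K))
L = -9
x(j, M) = 4 + 9*j*(40 - 5*j)/(5 + j) (x(j, M) = 4 - ((40 - 4*j*3 + 7*j)/(5 + j))*(-9)*j = 4 - ((40 - 12*j + 7*j)/(5 + j))*(-9)*j = 4 - ((40 - 5*j)/(5 + j))*(-9)*j = 4 - (-9*(40 - 5*j)/(5 + j))*j = 4 - (-9)*j*(40 - 5*j)/(5 + j) = 4 + 9*j*(40 - 5*j)/(5 + j))
-2143/(-1902) - 112/x(-10, 42) = -2143/(-1902) - 112*(5 - 10)/(20 - 45*(-10)² + 364*(-10)) = -2143*(-1/1902) - 112*(-5/(20 - 45*100 - 3640)) = 2143/1902 - 112*(-5/(20 - 4500 - 3640)) = 2143/1902 - 112/((-⅕*(-8120))) = 2143/1902 - 112/1624 = 2143/1902 - 112*1/1624 = 2143/1902 - 2/29 = 58343/55158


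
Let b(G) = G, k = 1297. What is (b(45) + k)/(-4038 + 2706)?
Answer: -671/666 ≈ -1.0075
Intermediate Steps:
(b(45) + k)/(-4038 + 2706) = (45 + 1297)/(-4038 + 2706) = 1342/(-1332) = 1342*(-1/1332) = -671/666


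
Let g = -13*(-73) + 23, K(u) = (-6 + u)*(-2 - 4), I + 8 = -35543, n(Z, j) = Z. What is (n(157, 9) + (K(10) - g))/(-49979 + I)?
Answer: 839/85530 ≈ 0.0098094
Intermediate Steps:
I = -35551 (I = -8 - 35543 = -35551)
K(u) = 36 - 6*u (K(u) = (-6 + u)*(-6) = 36 - 6*u)
g = 972 (g = 949 + 23 = 972)
(n(157, 9) + (K(10) - g))/(-49979 + I) = (157 + ((36 - 6*10) - 1*972))/(-49979 - 35551) = (157 + ((36 - 60) - 972))/(-85530) = (157 + (-24 - 972))*(-1/85530) = (157 - 996)*(-1/85530) = -839*(-1/85530) = 839/85530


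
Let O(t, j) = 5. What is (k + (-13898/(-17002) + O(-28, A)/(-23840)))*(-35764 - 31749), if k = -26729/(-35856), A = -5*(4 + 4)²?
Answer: -9583075264801669/90833933088 ≈ -1.0550e+5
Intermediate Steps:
A = -320 (A = -5*8² = -5*64 = -320)
k = 26729/35856 (k = -26729*(-1/35856) = 26729/35856 ≈ 0.74545)
(k + (-13898/(-17002) + O(-28, A)/(-23840)))*(-35764 - 31749) = (26729/35856 + (-13898/(-17002) + 5/(-23840)))*(-35764 - 31749) = (26729/35856 + (-13898*(-1/17002) + 5*(-1/23840)))*(-67513) = (26729/35856 + (6949/8501 - 1/4768))*(-67513) = (26729/35856 + 33124331/40532768)*(-67513) = (141944148013/90833933088)*(-67513) = -9583075264801669/90833933088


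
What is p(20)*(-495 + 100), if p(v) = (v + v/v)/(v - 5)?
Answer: -553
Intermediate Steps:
p(v) = (1 + v)/(-5 + v) (p(v) = (v + 1)/(-5 + v) = (1 + v)/(-5 + v))
p(20)*(-495 + 100) = ((1 + 20)/(-5 + 20))*(-495 + 100) = (21/15)*(-395) = ((1/15)*21)*(-395) = (7/5)*(-395) = -553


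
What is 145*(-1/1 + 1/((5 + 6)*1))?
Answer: -1450/11 ≈ -131.82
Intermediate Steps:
145*(-1/1 + 1/((5 + 6)*1)) = 145*(-1*1 + 1/11) = 145*(-1 + (1/11)*1) = 145*(-1 + 1/11) = 145*(-10/11) = -1450/11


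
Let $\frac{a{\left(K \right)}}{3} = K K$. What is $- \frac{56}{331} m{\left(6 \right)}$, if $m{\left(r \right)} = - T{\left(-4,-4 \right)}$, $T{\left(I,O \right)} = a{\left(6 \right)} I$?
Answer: $- \frac{24192}{331} \approx -73.088$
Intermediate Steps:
$a{\left(K \right)} = 3 K^{2}$ ($a{\left(K \right)} = 3 K K = 3 K^{2}$)
$T{\left(I,O \right)} = 108 I$ ($T{\left(I,O \right)} = 3 \cdot 6^{2} I = 3 \cdot 36 I = 108 I$)
$m{\left(r \right)} = 432$ ($m{\left(r \right)} = - 108 \left(-4\right) = \left(-1\right) \left(-432\right) = 432$)
$- \frac{56}{331} m{\left(6 \right)} = - \frac{56}{331} \cdot 432 = \left(-56\right) \frac{1}{331} \cdot 432 = \left(- \frac{56}{331}\right) 432 = - \frac{24192}{331}$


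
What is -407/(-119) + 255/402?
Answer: 64653/15946 ≈ 4.0545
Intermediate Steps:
-407/(-119) + 255/402 = -407*(-1/119) + 255*(1/402) = 407/119 + 85/134 = 64653/15946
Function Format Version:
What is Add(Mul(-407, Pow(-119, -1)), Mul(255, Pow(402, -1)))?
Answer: Rational(64653, 15946) ≈ 4.0545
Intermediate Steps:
Add(Mul(-407, Pow(-119, -1)), Mul(255, Pow(402, -1))) = Add(Mul(-407, Rational(-1, 119)), Mul(255, Rational(1, 402))) = Add(Rational(407, 119), Rational(85, 134)) = Rational(64653, 15946)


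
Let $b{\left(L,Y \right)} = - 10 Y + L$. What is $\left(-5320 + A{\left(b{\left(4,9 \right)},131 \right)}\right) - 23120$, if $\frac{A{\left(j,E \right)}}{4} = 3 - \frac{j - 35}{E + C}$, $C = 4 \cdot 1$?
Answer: $- \frac{3837296}{135} \approx -28424.0$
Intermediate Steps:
$b{\left(L,Y \right)} = L - 10 Y$
$C = 4$
$A{\left(j,E \right)} = 12 - \frac{4 \left(-35 + j\right)}{4 + E}$ ($A{\left(j,E \right)} = 4 \left(3 - \frac{j - 35}{E + 4}\right) = 4 \left(3 - \frac{-35 + j}{4 + E}\right) = 12 - \frac{4 \left(-35 + j\right)}{4 + E}$)
$\left(-5320 + A{\left(b{\left(4,9 \right)},131 \right)}\right) - 23120 = \left(-5320 + \frac{4 \left(47 - \left(4 - 90\right) + 3 \cdot 131\right)}{4 + 131}\right) - 23120 = \left(-5320 + \frac{4 \left(47 - \left(4 - 90\right) + 393\right)}{135}\right) - 23120 = \left(-5320 + 4 \cdot \frac{1}{135} \left(47 - -86 + 393\right)\right) - 23120 = \left(-5320 + 4 \cdot \frac{1}{135} \left(47 + 86 + 393\right)\right) - 23120 = \left(-5320 + 4 \cdot \frac{1}{135} \cdot 526\right) - 23120 = \left(-5320 + \frac{2104}{135}\right) - 23120 = - \frac{716096}{135} - 23120 = - \frac{3837296}{135}$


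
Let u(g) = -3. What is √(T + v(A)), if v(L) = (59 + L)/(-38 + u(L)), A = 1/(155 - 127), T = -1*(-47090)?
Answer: √15514550429/574 ≈ 217.00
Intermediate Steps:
T = 47090
A = 1/28 ≈ 0.035714
v(L) = -59/41 - L/41 (v(L) = (59 + L)/(-38 - 3) = (59 + L)/(-41) = (59 + L)*(-1/41) = -59/41 - L/41)
√(T + v(A)) = √(47090 + (-59/41 - 1/41*1/28)) = √(47090 + (-59/41 - 1/1148)) = √(47090 - 1653/1148) = √(54057667/1148) = √15514550429/574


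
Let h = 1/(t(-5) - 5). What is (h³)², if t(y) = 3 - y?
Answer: 1/729 ≈ 0.0013717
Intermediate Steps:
h = ⅓ (h = 1/((3 - 1*(-5)) - 5) = 1/((3 + 5) - 5) = 1/(8 - 5) = 1/3 = ⅓ ≈ 0.33333)
(h³)² = ((⅓)³)² = (1/27)² = 1/729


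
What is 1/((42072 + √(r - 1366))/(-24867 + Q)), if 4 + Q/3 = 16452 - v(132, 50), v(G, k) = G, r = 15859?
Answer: 337711944/590012897 - 8027*√14493/590012897 ≈ 0.57074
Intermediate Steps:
Q = 48948 (Q = -12 + 3*(16452 - 1*132) = -12 + 3*(16452 - 132) = -12 + 3*16320 = -12 + 48960 = 48948)
1/((42072 + √(r - 1366))/(-24867 + Q)) = 1/((42072 + √(15859 - 1366))/(-24867 + 48948)) = 1/((42072 + √14493)/24081) = 1/((42072 + √14493)*(1/24081)) = 1/(14024/8027 + √14493/24081)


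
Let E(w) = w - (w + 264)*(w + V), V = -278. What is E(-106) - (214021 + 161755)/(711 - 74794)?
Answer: 4487286754/74083 ≈ 60571.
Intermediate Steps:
E(w) = w - (-278 + w)*(264 + w) (E(w) = w - (w + 264)*(w - 278) = w - (264 + w)*(-278 + w) = w - (-278 + w)*(264 + w))
E(-106) - (214021 + 161755)/(711 - 74794) = (73392 - 1*(-106)**2 + 15*(-106)) - (214021 + 161755)/(711 - 74794) = (73392 - 1*11236 - 1590) - 375776/(-74083) = (73392 - 11236 - 1590) - 375776*(-1)/74083 = 60566 - 1*(-375776/74083) = 60566 + 375776/74083 = 4487286754/74083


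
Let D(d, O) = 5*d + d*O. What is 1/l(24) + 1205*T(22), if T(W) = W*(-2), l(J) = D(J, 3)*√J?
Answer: -53020 + √6/2304 ≈ -53020.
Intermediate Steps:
D(d, O) = 5*d + O*d
l(J) = 8*J^(3/2) (l(J) = (J*(5 + 3))*√J = (J*8)*√J = (8*J)*√J = 8*J^(3/2))
T(W) = -2*W
1/l(24) + 1205*T(22) = 1/(8*24^(3/2)) + 1205*(-2*22) = 1/(8*(48*√6)) + 1205*(-44) = 1/(384*√6) - 53020 = √6/2304 - 53020 = -53020 + √6/2304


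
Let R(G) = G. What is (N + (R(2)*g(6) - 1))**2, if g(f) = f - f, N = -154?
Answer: 24025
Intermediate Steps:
g(f) = 0
(N + (R(2)*g(6) - 1))**2 = (-154 + (2*0 - 1))**2 = (-154 + (0 - 1))**2 = (-154 - 1)**2 = (-155)**2 = 24025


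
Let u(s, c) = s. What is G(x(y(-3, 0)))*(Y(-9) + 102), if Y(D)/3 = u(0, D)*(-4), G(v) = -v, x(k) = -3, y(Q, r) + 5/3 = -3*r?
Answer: 306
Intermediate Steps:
y(Q, r) = -5/3 - 3*r
Y(D) = 0 (Y(D) = 3*(0*(-4)) = 3*0 = 0)
G(x(y(-3, 0)))*(Y(-9) + 102) = (-1*(-3))*(0 + 102) = 3*102 = 306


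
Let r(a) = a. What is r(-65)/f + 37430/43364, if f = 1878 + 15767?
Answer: 65763369/76515778 ≈ 0.85947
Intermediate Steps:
f = 17645
r(-65)/f + 37430/43364 = -65/17645 + 37430/43364 = -65*1/17645 + 37430*(1/43364) = -13/3529 + 18715/21682 = 65763369/76515778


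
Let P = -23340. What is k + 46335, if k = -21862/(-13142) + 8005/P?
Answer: 1421293792117/30673428 ≈ 46336.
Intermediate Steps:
k = 40505737/30673428 (k = -21862/(-13142) + 8005/(-23340) = -21862*(-1/13142) + 8005*(-1/23340) = 10931/6571 - 1601/4668 = 40505737/30673428 ≈ 1.3205)
k + 46335 = 40505737/30673428 + 46335 = 1421293792117/30673428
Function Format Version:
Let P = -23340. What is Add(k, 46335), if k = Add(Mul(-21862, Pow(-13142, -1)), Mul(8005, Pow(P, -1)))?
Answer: Rational(1421293792117, 30673428) ≈ 46336.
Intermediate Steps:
k = Rational(40505737, 30673428) (k = Add(Mul(-21862, Pow(-13142, -1)), Mul(8005, Pow(-23340, -1))) = Add(Mul(-21862, Rational(-1, 13142)), Mul(8005, Rational(-1, 23340))) = Add(Rational(10931, 6571), Rational(-1601, 4668)) = Rational(40505737, 30673428) ≈ 1.3205)
Add(k, 46335) = Add(Rational(40505737, 30673428), 46335) = Rational(1421293792117, 30673428)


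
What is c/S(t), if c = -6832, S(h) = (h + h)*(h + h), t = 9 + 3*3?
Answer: -427/81 ≈ -5.2716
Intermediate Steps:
t = 18 (t = 9 + 9 = 18)
S(h) = 4*h² (S(h) = (2*h)*(2*h) = 4*h²)
c/S(t) = -6832/(4*18²) = -6832/(4*324) = -6832/1296 = -6832*1/1296 = -427/81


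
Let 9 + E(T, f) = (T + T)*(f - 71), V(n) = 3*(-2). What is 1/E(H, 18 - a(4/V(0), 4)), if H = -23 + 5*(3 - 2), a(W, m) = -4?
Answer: 1/1755 ≈ 0.00056980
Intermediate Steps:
V(n) = -6
H = -18 (H = -23 + 5*1 = -23 + 5 = -18)
E(T, f) = -9 + 2*T*(-71 + f) (E(T, f) = -9 + (T + T)*(f - 71) = -9 + (2*T)*(-71 + f) = -9 + 2*T*(-71 + f))
1/E(H, 18 - a(4/V(0), 4)) = 1/(-9 - 142*(-18) + 2*(-18)*(18 - 1*(-4))) = 1/(-9 + 2556 + 2*(-18)*(18 + 4)) = 1/(-9 + 2556 + 2*(-18)*22) = 1/(-9 + 2556 - 792) = 1/1755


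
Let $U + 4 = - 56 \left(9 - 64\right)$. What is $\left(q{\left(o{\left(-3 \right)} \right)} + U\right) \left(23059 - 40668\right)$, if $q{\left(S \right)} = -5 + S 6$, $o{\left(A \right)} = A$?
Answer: $-53760277$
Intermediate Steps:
$U = 3076$ ($U = -4 - 56 \left(9 - 64\right) = -4 - -3080 = -4 + 3080 = 3076$)
$q{\left(S \right)} = -5 + 6 S$
$\left(q{\left(o{\left(-3 \right)} \right)} + U\right) \left(23059 - 40668\right) = \left(\left(-5 + 6 \left(-3\right)\right) + 3076\right) \left(23059 - 40668\right) = \left(\left(-5 - 18\right) + 3076\right) \left(-17609\right) = \left(-23 + 3076\right) \left(-17609\right) = 3053 \left(-17609\right) = -53760277$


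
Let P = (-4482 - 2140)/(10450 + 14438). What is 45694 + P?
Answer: 568612825/12444 ≈ 45694.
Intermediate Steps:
P = -3311/12444 (P = -6622/24888 = -6622*1/24888 = -3311/12444 ≈ -0.26607)
45694 + P = 45694 - 3311/12444 = 568612825/12444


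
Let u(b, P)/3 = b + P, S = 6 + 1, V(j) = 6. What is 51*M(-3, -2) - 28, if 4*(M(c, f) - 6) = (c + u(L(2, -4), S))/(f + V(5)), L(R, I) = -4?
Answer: 2377/8 ≈ 297.13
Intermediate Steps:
S = 7
u(b, P) = 3*P + 3*b (u(b, P) = 3*(b + P) = 3*(P + b) = 3*P + 3*b)
M(c, f) = 6 + (9 + c)/(4*(6 + f)) (M(c, f) = 6 + ((c + (3*7 + 3*(-4)))/(f + 6))/4 = 6 + ((c + (21 - 12))/(6 + f))/4 = 6 + ((c + 9)/(6 + f))/4 = 6 + ((9 + c)/(6 + f))/4 = 6 + (9 + c)/(4*(6 + f)))
51*M(-3, -2) - 28 = 51*((153 - 3 + 24*(-2))/(4*(6 - 2))) - 28 = 51*((¼)*(153 - 3 - 48)/4) - 28 = 51*((¼)*(¼)*102) - 28 = 51*(51/8) - 28 = 2601/8 - 28 = 2377/8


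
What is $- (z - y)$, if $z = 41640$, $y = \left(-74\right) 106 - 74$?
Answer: $-49558$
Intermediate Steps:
$y = -7918$ ($y = -7844 - 74 = -7918$)
$- (z - y) = - (41640 - -7918) = - (41640 + 7918) = \left(-1\right) 49558 = -49558$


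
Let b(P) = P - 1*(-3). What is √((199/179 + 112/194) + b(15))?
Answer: √5935732543/17363 ≈ 4.4372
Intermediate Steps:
b(P) = 3 + P (b(P) = P + 3 = 3 + P)
√((199/179 + 112/194) + b(15)) = √((199/179 + 112/194) + (3 + 15)) = √((199*(1/179) + 112*(1/194)) + 18) = √((199/179 + 56/97) + 18) = √(29327/17363 + 18) = √(341861/17363) = √5935732543/17363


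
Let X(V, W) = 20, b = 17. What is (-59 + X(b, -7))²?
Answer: 1521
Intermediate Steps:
(-59 + X(b, -7))² = (-59 + 20)² = (-39)² = 1521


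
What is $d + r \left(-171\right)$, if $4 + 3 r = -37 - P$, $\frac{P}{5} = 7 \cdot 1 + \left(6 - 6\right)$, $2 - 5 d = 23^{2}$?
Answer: $\frac{21133}{5} \approx 4226.6$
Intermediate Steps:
$d = - \frac{527}{5}$ ($d = \frac{2}{5} - \frac{23^{2}}{5} = \frac{2}{5} - \frac{529}{5} = - \frac{527}{5} \approx -105.4$)
$P = 35$ ($P = 5 \left(7 \cdot 1 + \left(6 - 6\right)\right) = 5 \left(7 + \left(6 - 6\right)\right) = 5 \left(7 + 0\right) = 5 \cdot 7 = 35$)
$r = - \frac{76}{3}$ ($r = - \frac{4}{3} + \frac{-37 - 35}{3} = - \frac{4}{3} + \frac{1}{3} \left(-72\right) = - \frac{4}{3} - 24 = - \frac{76}{3} \approx -25.333$)
$d + r \left(-171\right) = - \frac{527}{5} - -4332 = - \frac{527}{5} + 4332 = \frac{21133}{5}$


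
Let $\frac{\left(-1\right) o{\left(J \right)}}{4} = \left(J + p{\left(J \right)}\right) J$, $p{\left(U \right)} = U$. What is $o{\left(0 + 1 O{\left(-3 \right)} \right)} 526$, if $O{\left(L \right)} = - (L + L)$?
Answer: $-151488$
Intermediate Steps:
$O{\left(L \right)} = - 2 L$
$o{\left(J \right)} = - 8 J^{2}$ ($o{\left(J \right)} = - 4 \left(J + J\right) J = - 4 \cdot 2 J J = - 4 \cdot 2 J^{2} = - 8 J^{2}$)
$o{\left(0 + 1 O{\left(-3 \right)} \right)} 526 = - 8 \left(0 + 1 \left(\left(-2\right) \left(-3\right)\right)\right)^{2} \cdot 526 = - 8 \left(0 + 1 \cdot 6\right)^{2} \cdot 526 = - 8 \left(0 + 6\right)^{2} \cdot 526 = - 8 \cdot 6^{2} \cdot 526 = \left(-8\right) 36 \cdot 526 = \left(-288\right) 526 = -151488$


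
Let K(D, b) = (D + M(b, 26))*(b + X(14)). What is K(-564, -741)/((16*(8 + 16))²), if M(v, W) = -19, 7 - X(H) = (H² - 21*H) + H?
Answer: 189475/73728 ≈ 2.5699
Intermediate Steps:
X(H) = 7 - H² + 20*H (X(H) = 7 - ((H² - 21*H) + H) = 7 - (H² - 20*H) = 7 + (-H² + 20*H) = 7 - H² + 20*H)
K(D, b) = (-19 + D)*(91 + b) (K(D, b) = (D - 19)*(b + (7 - 1*14² + 20*14)) = (-19 + D)*(b + (7 - 1*196 + 280)) = (-19 + D)*(b + (7 - 196 + 280)) = (-19 + D)*(b + 91) = (-19 + D)*(91 + b))
K(-564, -741)/((16*(8 + 16))²) = (-1729 - 19*(-741) + 91*(-564) - 564*(-741))/((16*(8 + 16))²) = (-1729 + 14079 - 51324 + 417924)/((16*24)²) = 378950/(384²) = 378950/147456 = 378950*(1/147456) = 189475/73728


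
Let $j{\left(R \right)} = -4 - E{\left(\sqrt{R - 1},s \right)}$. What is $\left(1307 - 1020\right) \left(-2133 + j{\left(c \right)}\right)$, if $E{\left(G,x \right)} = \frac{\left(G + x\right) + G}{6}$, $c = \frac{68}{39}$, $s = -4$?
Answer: $- \frac{1839383}{3} - \frac{287 \sqrt{1131}}{117} \approx -6.1321 \cdot 10^{5}$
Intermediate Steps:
$c = \frac{68}{39}$ ($c = 68 \cdot \frac{1}{39} = \frac{68}{39} \approx 1.7436$)
$E{\left(G,x \right)} = \frac{G}{3} + \frac{x}{6}$ ($E{\left(G,x \right)} = \left(x + 2 G\right) \frac{1}{6} = \frac{G}{3} + \frac{x}{6}$)
$j{\left(R \right)} = - \frac{10}{3} - \frac{\sqrt{-1 + R}}{3}$ ($j{\left(R \right)} = -4 - \left(\frac{\sqrt{R - 1}}{3} + \frac{1}{6} \left(-4\right)\right) = -4 - \left(\frac{\sqrt{-1 + R}}{3} - \frac{2}{3}\right) = -4 - \left(- \frac{2}{3} + \frac{\sqrt{-1 + R}}{3}\right) = - \frac{10}{3} - \frac{\sqrt{-1 + R}}{3}$)
$\left(1307 - 1020\right) \left(-2133 + j{\left(c \right)}\right) = \left(1307 - 1020\right) \left(-2133 - \left(\frac{10}{3} + \frac{\sqrt{-1 + \frac{68}{39}}}{3}\right)\right) = 287 \left(-2133 - \left(\frac{10}{3} + \frac{\sqrt{\frac{29}{39}}}{3}\right)\right) = 287 \left(-2133 - \left(\frac{10}{3} + \frac{\frac{1}{39} \sqrt{1131}}{3}\right)\right) = 287 \left(-2133 - \left(\frac{10}{3} + \frac{\sqrt{1131}}{117}\right)\right) = 287 \left(- \frac{6409}{3} - \frac{\sqrt{1131}}{117}\right) = - \frac{1839383}{3} - \frac{287 \sqrt{1131}}{117}$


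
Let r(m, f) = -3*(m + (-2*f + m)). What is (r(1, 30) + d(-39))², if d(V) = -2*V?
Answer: 63504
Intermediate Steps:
r(m, f) = -6*m + 6*f (r(m, f) = -3*(m + (m - 2*f)) = -3*(-2*f + 2*m) = -6*m + 6*f)
(r(1, 30) + d(-39))² = ((-6*1 + 6*30) - 2*(-39))² = ((-6 + 180) + 78)² = (174 + 78)² = 252² = 63504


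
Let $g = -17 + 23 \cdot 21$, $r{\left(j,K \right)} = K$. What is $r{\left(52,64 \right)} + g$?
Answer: $530$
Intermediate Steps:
$g = 466$ ($g = -17 + 483 = 466$)
$r{\left(52,64 \right)} + g = 64 + 466 = 530$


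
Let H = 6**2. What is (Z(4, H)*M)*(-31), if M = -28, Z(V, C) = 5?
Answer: 4340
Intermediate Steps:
H = 36
(Z(4, H)*M)*(-31) = (5*(-28))*(-31) = -140*(-31) = 4340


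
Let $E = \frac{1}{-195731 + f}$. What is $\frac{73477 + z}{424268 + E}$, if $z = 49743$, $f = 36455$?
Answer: $\frac{19625988720}{67575709967} \approx 0.29043$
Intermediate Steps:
$E = - \frac{1}{159276}$ ($E = \frac{1}{-195731 + 36455} = \frac{1}{-159276} = - \frac{1}{159276} \approx -6.2784 \cdot 10^{-6}$)
$\frac{73477 + z}{424268 + E} = \frac{73477 + 49743}{424268 - \frac{1}{159276}} = \frac{123220}{\frac{67575709967}{159276}} = 123220 \cdot \frac{159276}{67575709967} = \frac{19625988720}{67575709967}$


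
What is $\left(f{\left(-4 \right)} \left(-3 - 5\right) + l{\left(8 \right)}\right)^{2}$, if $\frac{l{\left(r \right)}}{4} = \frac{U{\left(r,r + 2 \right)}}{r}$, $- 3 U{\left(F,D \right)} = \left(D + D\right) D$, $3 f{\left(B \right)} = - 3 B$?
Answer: $\frac{38416}{9} \approx 4268.4$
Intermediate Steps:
$f{\left(B \right)} = - B$ ($f{\left(B \right)} = \frac{\left(-3\right) B}{3} = - B$)
$U{\left(F,D \right)} = - \frac{2 D^{2}}{3}$ ($U{\left(F,D \right)} = - \frac{\left(D + D\right) D}{3} = - \frac{2 D D}{3} = - \frac{2 D^{2}}{3}$)
$l{\left(r \right)} = - \frac{8 \left(2 + r\right)^{2}}{3 r}$ ($l{\left(r \right)} = 4 \frac{\left(- \frac{2}{3}\right) \left(r + 2\right)^{2}}{r} = 4 \frac{\left(- \frac{2}{3}\right) \left(2 + r\right)^{2}}{r} = 4 \left(- \frac{2 \left(2 + r\right)^{2}}{3 r}\right) = - \frac{8 \left(2 + r\right)^{2}}{3 r}$)
$\left(f{\left(-4 \right)} \left(-3 - 5\right) + l{\left(8 \right)}\right)^{2} = \left(\left(-1\right) \left(-4\right) \left(-3 - 5\right) - \frac{8 \left(2 + 8\right)^{2}}{3 \cdot 8}\right)^{2} = \left(4 \left(-8\right) - \frac{10^{2}}{3}\right)^{2} = \left(-32 - \frac{1}{3} \cdot 100\right)^{2} = \left(-32 - \frac{100}{3}\right)^{2} = \left(- \frac{196}{3}\right)^{2} = \frac{38416}{9}$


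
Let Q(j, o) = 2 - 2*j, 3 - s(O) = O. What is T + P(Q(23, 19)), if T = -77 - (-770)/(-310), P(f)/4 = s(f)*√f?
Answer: -2464/31 + 376*I*√11 ≈ -79.484 + 1247.1*I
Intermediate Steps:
s(O) = 3 - O
P(f) = 4*√f*(3 - f) (P(f) = 4*((3 - f)*√f) = 4*(√f*(3 - f)) = 4*√f*(3 - f))
T = -2464/31 (T = -77 - (-770)*(-1)/310 = -77 - 77*1/31 = -77 - 77/31 = -2464/31 ≈ -79.484)
T + P(Q(23, 19)) = -2464/31 + 4*√(2 - 2*23)*(3 - (2 - 2*23)) = -2464/31 + 4*√(2 - 46)*(3 - (2 - 46)) = -2464/31 + 4*√(-44)*(3 - 1*(-44)) = -2464/31 + 4*(2*I*√11)*(3 + 44) = -2464/31 + 4*(2*I*√11)*47 = -2464/31 + 376*I*√11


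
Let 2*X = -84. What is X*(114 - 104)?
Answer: -420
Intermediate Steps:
X = -42 (X = (½)*(-84) = -42)
X*(114 - 104) = -42*(114 - 104) = -42*10 = -420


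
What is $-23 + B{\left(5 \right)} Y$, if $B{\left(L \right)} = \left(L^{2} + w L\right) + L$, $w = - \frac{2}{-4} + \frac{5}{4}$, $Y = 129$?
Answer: $\frac{19903}{4} \approx 4975.8$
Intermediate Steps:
$w = \frac{7}{4}$ ($w = \left(-2\right) \left(- \frac{1}{4}\right) + 5 \cdot \frac{1}{4} = \frac{1}{2} + \frac{5}{4} = \frac{7}{4} \approx 1.75$)
$B{\left(L \right)} = L^{2} + \frac{11 L}{4}$ ($B{\left(L \right)} = \left(L^{2} + \frac{7 L}{4}\right) + L = L^{2} + \frac{11 L}{4}$)
$-23 + B{\left(5 \right)} Y = -23 + \frac{1}{4} \cdot 5 \left(11 + 4 \cdot 5\right) 129 = -23 + \frac{1}{4} \cdot 5 \left(11 + 20\right) 129 = -23 + \frac{1}{4} \cdot 5 \cdot 31 \cdot 129 = -23 + \frac{155}{4} \cdot 129 = -23 + \frac{19995}{4} = \frac{19903}{4}$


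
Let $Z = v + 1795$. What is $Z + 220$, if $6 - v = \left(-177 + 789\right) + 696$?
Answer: $713$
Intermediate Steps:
$v = -1302$ ($v = 6 - \left(\left(-177 + 789\right) + 696\right) = 6 - \left(612 + 696\right) = 6 - 1308 = -1302$)
$Z = 493$ ($Z = -1302 + 1795 = 493$)
$Z + 220 = 493 + 220 = 713$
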